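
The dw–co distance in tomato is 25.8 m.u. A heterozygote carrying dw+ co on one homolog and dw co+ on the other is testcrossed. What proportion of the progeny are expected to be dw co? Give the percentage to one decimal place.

A map distance of 25.8 m.u. corresponds to a recombination frequency of 0.258.
The F1 is dw+ co / dw co+, so dw co is a recombinant gamete class with expected frequency r/2 = 0.258/2 = 0.1290.
That is 0.1290 = 12.9% of the progeny.

12.9%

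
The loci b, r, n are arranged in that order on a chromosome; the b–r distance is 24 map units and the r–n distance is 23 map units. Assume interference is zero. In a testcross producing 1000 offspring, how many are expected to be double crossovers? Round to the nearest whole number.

55

Map distances give recombination frequencies of 0.240 and 0.230 for the two intervals.
With no interference, expected double-crossover frequency = 0.240 × 0.230 = 0.05520.
Expected number = 0.05520 × 1000 = 55.20 ≈ 55.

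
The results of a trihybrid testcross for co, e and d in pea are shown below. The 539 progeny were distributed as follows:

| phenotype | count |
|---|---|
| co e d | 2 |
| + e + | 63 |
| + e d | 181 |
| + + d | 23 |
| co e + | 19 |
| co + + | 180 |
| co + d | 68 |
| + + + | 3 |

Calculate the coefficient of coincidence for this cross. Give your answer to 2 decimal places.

0.42

The two most frequent reciprocal classes, + e d and co + +, are the parental types, so the F1 was + e d / co + +.
The two rarest classes, co e d and + + +, are the double crossovers. Comparing them with the parentals, only the co allele has switched, so co is the middle locus and the order is d – co – e.
d–co: (131 + 5)/539 = 0.2523; co–e: (42 + 5)/539 = 0.0872.
Expected DCO frequency = 0.2523 × 0.0872 ≈ 0.02200; observed = 5/539 ≈ 0.00928.
Coefficient of coincidence = 0.00928/0.02200 ≈ 0.42.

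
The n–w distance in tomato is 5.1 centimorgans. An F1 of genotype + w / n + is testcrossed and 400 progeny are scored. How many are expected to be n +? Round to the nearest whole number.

190

A map distance of 5.1 centimorgans corresponds to a recombination frequency of 0.051.
The F1 is + w / n +, so n + is a parental gamete class with expected frequency (1 − r)/2 = 0.949/2 = 0.4745.
Expected number = 0.4745 × 400 = 189.80 ≈ 190.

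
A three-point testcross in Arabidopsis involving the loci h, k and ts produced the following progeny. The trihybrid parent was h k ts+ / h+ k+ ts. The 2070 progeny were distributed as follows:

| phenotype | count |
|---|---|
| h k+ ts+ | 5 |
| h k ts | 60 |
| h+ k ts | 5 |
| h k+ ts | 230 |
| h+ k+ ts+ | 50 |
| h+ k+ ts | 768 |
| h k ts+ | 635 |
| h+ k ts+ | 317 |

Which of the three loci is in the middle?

k

The two rarest classes, h k+ ts+ and h+ k ts, are the double crossovers. Comparing them with the parentals, only the k allele has switched, so k is the middle locus and the order is h – k – ts.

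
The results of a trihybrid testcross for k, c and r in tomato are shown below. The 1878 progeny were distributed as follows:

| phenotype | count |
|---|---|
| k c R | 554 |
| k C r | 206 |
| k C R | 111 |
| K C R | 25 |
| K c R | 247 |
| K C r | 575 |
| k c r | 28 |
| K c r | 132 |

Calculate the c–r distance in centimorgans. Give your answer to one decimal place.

15.8 centimorgans

The two most frequent reciprocal classes, K C r and k c R, are the parental types, so the F1 was K C r / k c R.
The two rarest classes, K C R and k c r, are the double crossovers. Comparing them with the parentals, only the r allele has switched, so r is the middle locus and the order is c – r – k.
Crossovers in the c–r interval produce the single-crossover classes K c r and k C R (132 + 111 = 243) plus the double crossovers (53).
RF(c–r) = (243 + 53) / 1878 = 296/1878 = 0.1576 → 15.8 centimorgans.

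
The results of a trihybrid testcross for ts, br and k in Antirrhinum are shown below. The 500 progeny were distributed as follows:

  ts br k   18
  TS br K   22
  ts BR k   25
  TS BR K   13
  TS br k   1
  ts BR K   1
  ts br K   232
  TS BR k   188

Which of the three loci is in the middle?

The two most frequent reciprocal classes, TS BR k and ts br K, are the parental types, so the F1 was TS BR k / ts br K.
The two rarest classes, TS br k and ts BR K, are the double crossovers. Comparing them with the parentals, only the br allele has switched, so br is the middle locus and the order is k – br – ts.

br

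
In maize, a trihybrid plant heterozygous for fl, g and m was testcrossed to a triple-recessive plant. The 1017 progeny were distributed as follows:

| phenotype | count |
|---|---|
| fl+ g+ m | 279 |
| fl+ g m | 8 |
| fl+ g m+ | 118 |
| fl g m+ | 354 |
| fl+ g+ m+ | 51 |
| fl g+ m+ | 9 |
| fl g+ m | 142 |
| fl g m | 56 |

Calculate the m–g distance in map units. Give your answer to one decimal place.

The two most frequent reciprocal classes, fl g m+ and fl+ g+ m, are the parental types, so the F1 was fl g m+ / fl+ g+ m.
The two rarest classes, fl g+ m+ and fl+ g m, are the double crossovers. Comparing them with the parentals, only the g allele has switched, so g is the middle locus and the order is fl – g – m.
Crossovers in the g–m interval produce the single-crossover classes fl g m and fl+ g+ m+ (56 + 51 = 107) plus the double crossovers (17).
RF(g–m) = (107 + 17) / 1017 = 124/1017 = 0.1219 → 12.2 map units.

12.2 map units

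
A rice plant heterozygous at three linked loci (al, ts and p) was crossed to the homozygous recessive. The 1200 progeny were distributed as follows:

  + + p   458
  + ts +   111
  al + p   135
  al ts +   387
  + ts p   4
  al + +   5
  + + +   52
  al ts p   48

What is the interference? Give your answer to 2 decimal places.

The two most frequent reciprocal classes, al ts + and + + p, are the parental types, so the F1 was al ts + / + + p.
The two rarest classes, al + + and + ts p, are the double crossovers. Comparing them with the parentals, only the ts allele has switched, so ts is the middle locus and the order is p – ts – al.
p–ts: (100 + 9)/1200 = 0.0908; ts–al: (246 + 9)/1200 = 0.2125.
Expected DCO frequency = 0.0908 × 0.2125 ≈ 0.01929; observed = 9/1200 ≈ 0.00750.
Coefficient of coincidence = 0.00750/0.01929 ≈ 0.39; interference = 1 − 0.39 = 0.61.

0.61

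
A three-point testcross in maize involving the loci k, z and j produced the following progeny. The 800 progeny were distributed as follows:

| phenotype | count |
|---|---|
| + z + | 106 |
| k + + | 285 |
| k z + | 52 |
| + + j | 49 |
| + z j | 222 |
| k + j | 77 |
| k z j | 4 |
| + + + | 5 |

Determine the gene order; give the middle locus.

The two most frequent reciprocal classes, + z j and k + +, are the parental types, so the F1 was + z j / k + +.
The two rarest classes, k z j and + + +, are the double crossovers. Comparing them with the parentals, only the k allele has switched, so k is the middle locus and the order is z – k – j.

k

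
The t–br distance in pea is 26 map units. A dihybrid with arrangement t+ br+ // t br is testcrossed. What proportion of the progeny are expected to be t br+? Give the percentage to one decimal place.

13.0%

A map distance of 26 map units corresponds to a recombination frequency of 0.260.
The F1 is t+ br+ / t br, so t br+ is a recombinant gamete class with expected frequency r/2 = 0.260/2 = 0.1300.
That is 0.1300 = 13.0% of the progeny.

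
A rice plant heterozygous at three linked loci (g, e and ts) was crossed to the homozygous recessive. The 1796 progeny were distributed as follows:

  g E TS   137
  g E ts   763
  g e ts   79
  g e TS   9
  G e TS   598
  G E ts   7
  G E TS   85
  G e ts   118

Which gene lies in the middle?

The two most frequent reciprocal classes, G e TS and g E ts, are the parental types, so the F1 was G e TS / g E ts.
The two rarest classes, g e TS and G E ts, are the double crossovers. Comparing them with the parentals, only the g allele has switched, so g is the middle locus and the order is ts – g – e.

g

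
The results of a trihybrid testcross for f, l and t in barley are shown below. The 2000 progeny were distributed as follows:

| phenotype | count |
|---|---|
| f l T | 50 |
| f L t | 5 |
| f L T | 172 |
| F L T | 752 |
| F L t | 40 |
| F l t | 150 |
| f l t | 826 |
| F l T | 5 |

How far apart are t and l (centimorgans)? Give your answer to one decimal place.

5.0 centimorgans

The two most frequent reciprocal classes, f l t and F L T, are the parental types, so the F1 was f l t / F L T.
The two rarest classes, f L t and F l T, are the double crossovers. Comparing them with the parentals, only the l allele has switched, so l is the middle locus and the order is f – l – t.
Crossovers in the l–t interval produce the single-crossover classes f l T and F L t (50 + 40 = 90) plus the double crossovers (10).
RF(l–t) = (90 + 10) / 2000 = 100/2000 = 0.0500 → 5.0 centimorgans.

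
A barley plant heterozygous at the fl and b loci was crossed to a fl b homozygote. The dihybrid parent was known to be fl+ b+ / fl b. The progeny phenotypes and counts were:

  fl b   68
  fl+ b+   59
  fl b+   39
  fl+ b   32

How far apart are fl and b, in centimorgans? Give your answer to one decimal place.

The recombinant classes are fl+ b and fl b+: 32 + 39 = 71.
Recombination frequency = 71/198 = 0.3586 ≈ 35.9%, i.e. 35.9 centimorgans.

35.9 centimorgans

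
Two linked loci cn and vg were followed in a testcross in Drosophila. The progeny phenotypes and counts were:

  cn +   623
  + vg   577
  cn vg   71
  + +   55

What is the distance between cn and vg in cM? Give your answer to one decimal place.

9.5 cM

The two most frequent classes, + vg (577) and cn + (623), are the parental types, so the F1 was + vg / cn +.
The recombinant classes are + + and cn vg: 55 + 71 = 126.
Recombination frequency = 126/1326 = 0.0950 ≈ 9.5%, i.e. 9.5 cM.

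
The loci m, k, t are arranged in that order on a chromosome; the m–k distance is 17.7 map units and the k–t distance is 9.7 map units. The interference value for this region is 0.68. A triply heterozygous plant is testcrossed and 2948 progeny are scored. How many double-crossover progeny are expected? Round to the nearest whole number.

Map distances give recombination frequencies of 0.177 and 0.097 for the two intervals.
With interference 0.68 (so coincidence = 0.32), expected double-crossover frequency = 0.177 × 0.097 × 0.32 = 0.00549.
Expected number = 0.00549 × 2948 = 16.20 ≈ 16.

16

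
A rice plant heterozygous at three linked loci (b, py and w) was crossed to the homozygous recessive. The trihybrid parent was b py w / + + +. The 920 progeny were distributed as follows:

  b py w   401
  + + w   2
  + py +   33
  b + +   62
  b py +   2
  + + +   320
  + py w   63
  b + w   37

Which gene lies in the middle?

w

The two rarest classes, b py + and + + w, are the double crossovers. Comparing them with the parentals, only the w allele has switched, so w is the middle locus and the order is py – w – b.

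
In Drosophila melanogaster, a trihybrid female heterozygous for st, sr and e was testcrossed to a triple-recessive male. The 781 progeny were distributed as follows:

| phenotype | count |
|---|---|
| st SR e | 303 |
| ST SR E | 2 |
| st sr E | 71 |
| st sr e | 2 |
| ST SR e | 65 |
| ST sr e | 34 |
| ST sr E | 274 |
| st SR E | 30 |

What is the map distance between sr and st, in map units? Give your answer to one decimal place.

The two most frequent reciprocal classes, st SR e and ST sr E, are the parental types, so the F1 was st SR e / ST sr E.
The two rarest classes, st sr e and ST SR E, are the double crossovers. Comparing them with the parentals, only the sr allele has switched, so sr is the middle locus and the order is e – sr – st.
Crossovers in the sr–st interval produce the single-crossover classes ST SR e and st sr E (65 + 71 = 136) plus the double crossovers (4).
RF(sr–st) = (136 + 4) / 781 = 140/781 = 0.1793 → 17.9 map units.

17.9 map units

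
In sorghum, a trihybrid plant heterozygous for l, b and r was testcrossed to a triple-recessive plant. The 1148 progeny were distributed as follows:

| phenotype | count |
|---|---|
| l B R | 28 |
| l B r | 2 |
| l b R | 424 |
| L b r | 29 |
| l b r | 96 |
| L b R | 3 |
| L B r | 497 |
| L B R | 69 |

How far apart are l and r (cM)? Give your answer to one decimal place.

14.8 cM

The two most frequent reciprocal classes, l b R and L B r, are the parental types, so the F1 was l b R / L B r.
The two rarest classes, L b R and l B r, are the double crossovers. Comparing them with the parentals, only the l allele has switched, so l is the middle locus and the order is r – l – b.
Crossovers in the r–l interval produce the single-crossover classes l b r and L B R (96 + 69 = 165) plus the double crossovers (5).
RF(r–l) = (165 + 5) / 1148 = 170/1148 = 0.1481 → 14.8 cM.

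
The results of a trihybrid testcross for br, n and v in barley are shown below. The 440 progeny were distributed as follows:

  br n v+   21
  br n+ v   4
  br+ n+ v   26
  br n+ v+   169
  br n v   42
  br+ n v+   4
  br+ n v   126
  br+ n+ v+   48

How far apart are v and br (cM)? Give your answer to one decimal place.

22.3 cM

The two most frequent reciprocal classes, br n+ v+ and br+ n v, are the parental types, so the F1 was br n+ v+ / br+ n v.
The two rarest classes, br n+ v and br+ n v+, are the double crossovers. Comparing them with the parentals, only the v allele has switched, so v is the middle locus and the order is n – v – br.
Crossovers in the v–br interval produce the single-crossover classes br+ n+ v+ and br n v (48 + 42 = 90) plus the double crossovers (8).
RF(v–br) = (90 + 8) / 440 = 98/440 = 0.2227 → 22.3 cM.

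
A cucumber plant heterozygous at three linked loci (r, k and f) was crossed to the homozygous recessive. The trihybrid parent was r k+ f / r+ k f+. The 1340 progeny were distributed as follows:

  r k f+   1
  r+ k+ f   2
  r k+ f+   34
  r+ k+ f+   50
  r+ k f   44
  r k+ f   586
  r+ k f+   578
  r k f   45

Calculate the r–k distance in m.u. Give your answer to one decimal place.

7.3 m.u.

The two rarest classes, r+ k+ f and r k f+, are the double crossovers. Comparing them with the parentals, only the r allele has switched, so r is the middle locus and the order is f – r – k.
Crossovers in the r–k interval produce the single-crossover classes r k f and r+ k+ f+ (45 + 50 = 95) plus the double crossovers (3).
RF(r–k) = (95 + 3) / 1340 = 98/1340 = 0.0731 → 7.3 m.u.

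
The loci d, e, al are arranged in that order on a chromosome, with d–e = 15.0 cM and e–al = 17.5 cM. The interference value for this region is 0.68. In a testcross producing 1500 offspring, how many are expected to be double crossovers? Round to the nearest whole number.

13

Map distances give recombination frequencies of 0.150 and 0.175 for the two intervals.
With interference 0.68 (so coincidence = 0.32), expected double-crossover frequency = 0.150 × 0.175 × 0.32 = 0.00840.
Expected number = 0.00840 × 1500 = 12.60 ≈ 13.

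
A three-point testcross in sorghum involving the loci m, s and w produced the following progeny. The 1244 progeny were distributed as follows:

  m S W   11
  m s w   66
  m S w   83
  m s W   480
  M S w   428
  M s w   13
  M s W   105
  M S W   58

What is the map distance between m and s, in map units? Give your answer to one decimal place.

The two most frequent reciprocal classes, M S w and m s W, are the parental types, so the F1 was M S w / m s W.
The two rarest classes, M s w and m S W, are the double crossovers. Comparing them with the parentals, only the s allele has switched, so s is the middle locus and the order is m – s – w.
Crossovers in the m–s interval produce the single-crossover classes m S w and M s W (83 + 105 = 188) plus the double crossovers (24).
RF(m–s) = (188 + 24) / 1244 = 212/1244 = 0.1704 → 17.0 map units.

17.0 map units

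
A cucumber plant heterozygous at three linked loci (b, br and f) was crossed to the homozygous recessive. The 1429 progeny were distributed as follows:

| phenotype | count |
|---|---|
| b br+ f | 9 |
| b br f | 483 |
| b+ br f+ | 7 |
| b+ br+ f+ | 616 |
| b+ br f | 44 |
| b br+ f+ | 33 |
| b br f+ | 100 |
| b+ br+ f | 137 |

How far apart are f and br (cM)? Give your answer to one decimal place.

The two most frequent reciprocal classes, b+ br+ f+ and b br f, are the parental types, so the F1 was b+ br+ f+ / b br f.
The two rarest classes, b+ br f+ and b br+ f, are the double crossovers. Comparing them with the parentals, only the br allele has switched, so br is the middle locus and the order is b – br – f.
Crossovers in the br–f interval produce the single-crossover classes b+ br+ f and b br f+ (137 + 100 = 237) plus the double crossovers (16).
RF(br–f) = (237 + 16) / 1429 = 253/1429 = 0.1770 → 17.7 cM.

17.7 cM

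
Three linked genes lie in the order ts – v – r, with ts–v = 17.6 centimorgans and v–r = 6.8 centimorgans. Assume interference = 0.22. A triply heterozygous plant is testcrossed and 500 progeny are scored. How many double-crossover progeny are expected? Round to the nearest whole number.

5

Map distances give recombination frequencies of 0.176 and 0.068 for the two intervals.
With interference 0.22 (so coincidence = 0.78), expected double-crossover frequency = 0.176 × 0.068 × 0.78 = 0.00934.
Expected number = 0.00934 × 500 = 4.67 ≈ 5.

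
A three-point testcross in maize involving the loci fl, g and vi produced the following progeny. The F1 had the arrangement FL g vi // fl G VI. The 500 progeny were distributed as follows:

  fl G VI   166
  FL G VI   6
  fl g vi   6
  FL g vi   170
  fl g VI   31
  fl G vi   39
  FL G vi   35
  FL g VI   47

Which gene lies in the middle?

The two rarest classes, fl g vi and FL G VI, are the double crossovers. Comparing them with the parentals, only the fl allele has switched, so fl is the middle locus and the order is g – fl – vi.

fl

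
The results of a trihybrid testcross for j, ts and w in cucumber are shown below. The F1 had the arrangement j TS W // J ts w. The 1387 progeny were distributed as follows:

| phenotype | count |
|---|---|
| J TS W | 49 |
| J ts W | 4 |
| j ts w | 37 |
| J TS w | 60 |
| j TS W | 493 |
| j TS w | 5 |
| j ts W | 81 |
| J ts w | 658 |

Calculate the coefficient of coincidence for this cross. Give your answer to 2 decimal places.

0.88

The two rarest classes, j TS w and J ts W, are the double crossovers. Comparing them with the parentals, only the w allele has switched, so w is the middle locus and the order is j – w – ts.
j–w: (86 + 9)/1387 = 0.0685; w–ts: (141 + 9)/1387 = 0.1081.
Expected DCO frequency = 0.0685 × 0.1081 ≈ 0.00740; observed = 9/1387 ≈ 0.00649.
Coefficient of coincidence = 0.00649/0.00740 ≈ 0.88.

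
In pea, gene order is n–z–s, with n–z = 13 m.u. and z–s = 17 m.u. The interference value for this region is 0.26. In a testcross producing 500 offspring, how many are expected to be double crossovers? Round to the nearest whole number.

Map distances give recombination frequencies of 0.130 and 0.170 for the two intervals.
With interference 0.26 (so coincidence = 0.74), expected double-crossover frequency = 0.130 × 0.170 × 0.74 = 0.01635.
Expected number = 0.01635 × 500 = 8.18 ≈ 8.

8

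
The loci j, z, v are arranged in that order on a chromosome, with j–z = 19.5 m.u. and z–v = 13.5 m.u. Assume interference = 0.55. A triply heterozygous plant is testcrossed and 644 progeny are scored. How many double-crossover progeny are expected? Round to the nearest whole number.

Map distances give recombination frequencies of 0.195 and 0.135 for the two intervals.
With interference 0.55 (so coincidence = 0.45), expected double-crossover frequency = 0.195 × 0.135 × 0.45 = 0.01185.
Expected number = 0.01185 × 644 = 7.63 ≈ 8.

8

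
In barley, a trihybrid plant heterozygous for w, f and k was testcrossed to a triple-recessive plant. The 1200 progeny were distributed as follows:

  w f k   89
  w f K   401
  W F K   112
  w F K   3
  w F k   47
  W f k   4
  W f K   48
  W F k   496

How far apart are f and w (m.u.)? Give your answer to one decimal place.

8.5 m.u.

The two most frequent reciprocal classes, w f K and W F k, are the parental types, so the F1 was w f K / W F k.
The two rarest classes, w F K and W f k, are the double crossovers. Comparing them with the parentals, only the f allele has switched, so f is the middle locus and the order is k – f – w.
Crossovers in the f–w interval produce the single-crossover classes W f K and w F k (48 + 47 = 95) plus the double crossovers (7).
RF(f–w) = (95 + 7) / 1200 = 102/1200 = 0.0850 → 8.5 m.u.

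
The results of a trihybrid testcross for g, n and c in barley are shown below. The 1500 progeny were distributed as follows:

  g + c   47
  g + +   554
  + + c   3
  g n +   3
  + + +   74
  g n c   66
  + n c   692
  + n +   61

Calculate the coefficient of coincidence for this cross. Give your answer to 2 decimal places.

0.54

The two most frequent reciprocal classes, + n c and g + +, are the parental types, so the F1 was + n c / g + +.
The two rarest classes, + + c and g n +, are the double crossovers. Comparing them with the parentals, only the n allele has switched, so n is the middle locus and the order is g – n – c.
g–n: (140 + 6)/1500 = 0.0973; n–c: (108 + 6)/1500 = 0.0760.
Expected DCO frequency = 0.0973 × 0.0760 ≈ 0.00739; observed = 6/1500 ≈ 0.00400.
Coefficient of coincidence = 0.00400/0.00739 ≈ 0.54.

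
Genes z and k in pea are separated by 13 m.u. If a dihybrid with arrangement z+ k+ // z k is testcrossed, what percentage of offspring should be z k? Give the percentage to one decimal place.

A map distance of 13 m.u. corresponds to a recombination frequency of 0.130.
The F1 is z+ k+ / z k, so z k is a parental gamete class with expected frequency (1 − r)/2 = 0.870/2 = 0.4350.
That is 0.4350 = 43.5% of the progeny.

43.5%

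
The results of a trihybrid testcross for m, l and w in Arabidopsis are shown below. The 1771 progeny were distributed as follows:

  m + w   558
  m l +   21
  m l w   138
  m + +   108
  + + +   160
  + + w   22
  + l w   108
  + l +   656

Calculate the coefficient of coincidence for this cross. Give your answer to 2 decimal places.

0.86

The two most frequent reciprocal classes, + l + and m + w, are the parental types, so the F1 was + l + / m + w.
The two rarest classes, m l + and + + w, are the double crossovers. Comparing them with the parentals, only the m allele has switched, so m is the middle locus and the order is w – m – l.
w–m: (216 + 43)/1771 = 0.1462; m–l: (298 + 43)/1771 = 0.1925.
Expected DCO frequency = 0.1462 × 0.1925 ≈ 0.02814; observed = 43/1771 ≈ 0.02428.
Coefficient of coincidence = 0.02428/0.02814 ≈ 0.86.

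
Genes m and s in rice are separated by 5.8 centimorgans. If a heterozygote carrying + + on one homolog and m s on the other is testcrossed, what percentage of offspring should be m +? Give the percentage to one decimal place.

A map distance of 5.8 centimorgans corresponds to a recombination frequency of 0.058.
The F1 is + + / m s, so m + is a recombinant gamete class with expected frequency r/2 = 0.058/2 = 0.0290.
That is 0.0290 = 2.9% of the progeny.

2.9%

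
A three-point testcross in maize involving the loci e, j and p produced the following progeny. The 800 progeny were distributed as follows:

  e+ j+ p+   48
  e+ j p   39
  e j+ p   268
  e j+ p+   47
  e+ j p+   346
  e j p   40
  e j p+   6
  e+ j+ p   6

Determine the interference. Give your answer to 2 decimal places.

The two most frequent reciprocal classes, e+ j p+ and e j+ p, are the parental types, so the F1 was e+ j p+ / e j+ p.
The two rarest classes, e j p+ and e+ j+ p, are the double crossovers. Comparing them with the parentals, only the e allele has switched, so e is the middle locus and the order is p – e – j.
p–e: (86 + 12)/800 = 0.1225; e–j: (88 + 12)/800 = 0.1250.
Expected DCO frequency = 0.1225 × 0.1250 ≈ 0.01531; observed = 12/800 ≈ 0.01500.
Coefficient of coincidence = 0.01500/0.01531 ≈ 0.98; interference = 1 − 0.98 = 0.02.

0.02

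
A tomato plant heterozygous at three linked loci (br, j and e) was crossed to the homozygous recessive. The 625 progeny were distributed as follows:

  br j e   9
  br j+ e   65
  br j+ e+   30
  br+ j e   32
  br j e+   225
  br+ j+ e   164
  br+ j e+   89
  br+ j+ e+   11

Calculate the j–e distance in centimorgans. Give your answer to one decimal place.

13.1 centimorgans

The two most frequent reciprocal classes, br j e+ and br+ j+ e, are the parental types, so the F1 was br j e+ / br+ j+ e.
The two rarest classes, br j e and br+ j+ e+, are the double crossovers. Comparing them with the parentals, only the e allele has switched, so e is the middle locus and the order is j – e – br.
Crossovers in the j–e interval produce the single-crossover classes br j+ e+ and br+ j e (30 + 32 = 62) plus the double crossovers (20).
RF(j–e) = (62 + 20) / 625 = 82/625 = 0.1312 → 13.1 centimorgans.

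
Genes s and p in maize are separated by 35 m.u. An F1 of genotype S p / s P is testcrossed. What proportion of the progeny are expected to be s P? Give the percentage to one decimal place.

A map distance of 35 m.u. corresponds to a recombination frequency of 0.350.
The F1 is S p / s P, so s P is a parental gamete class with expected frequency (1 − r)/2 = 0.650/2 = 0.3250.
That is 0.3250 = 32.5% of the progeny.

32.5%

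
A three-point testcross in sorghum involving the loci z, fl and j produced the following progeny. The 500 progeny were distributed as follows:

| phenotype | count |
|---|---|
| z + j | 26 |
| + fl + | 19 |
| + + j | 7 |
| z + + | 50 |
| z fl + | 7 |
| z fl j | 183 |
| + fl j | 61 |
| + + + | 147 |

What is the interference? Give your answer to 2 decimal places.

The two most frequent reciprocal classes, z fl j and + + +, are the parental types, so the F1 was z fl j / + + +.
The two rarest classes, z fl + and + + j, are the double crossovers. Comparing them with the parentals, only the j allele has switched, so j is the middle locus and the order is fl – j – z.
fl–j: (45 + 14)/500 = 0.1180; j–z: (111 + 14)/500 = 0.2500.
Expected DCO frequency = 0.1180 × 0.2500 ≈ 0.02950; observed = 14/500 ≈ 0.02800.
Coefficient of coincidence = 0.02800/0.02950 ≈ 0.95; interference = 1 − 0.95 = 0.05.

0.05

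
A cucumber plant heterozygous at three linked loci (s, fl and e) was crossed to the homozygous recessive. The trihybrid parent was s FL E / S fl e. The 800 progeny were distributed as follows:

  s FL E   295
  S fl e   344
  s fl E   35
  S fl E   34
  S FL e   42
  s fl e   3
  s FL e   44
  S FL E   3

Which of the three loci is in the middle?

The two rarest classes, S FL E and s fl e, are the double crossovers. Comparing them with the parentals, only the s allele has switched, so s is the middle locus and the order is e – s – fl.

s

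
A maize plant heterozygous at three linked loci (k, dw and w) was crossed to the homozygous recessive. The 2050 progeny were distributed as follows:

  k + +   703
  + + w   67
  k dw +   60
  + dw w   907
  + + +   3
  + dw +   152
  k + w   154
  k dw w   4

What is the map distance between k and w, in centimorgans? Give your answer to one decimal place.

15.3 centimorgans

The two most frequent reciprocal classes, k + + and + dw w, are the parental types, so the F1 was k + + / + dw w.
The two rarest classes, + + + and k dw w, are the double crossovers. Comparing them with the parentals, only the k allele has switched, so k is the middle locus and the order is dw – k – w.
Crossovers in the k–w interval produce the single-crossover classes k + w and + dw + (154 + 152 = 306) plus the double crossovers (7).
RF(k–w) = (306 + 7) / 2050 = 313/2050 = 0.1527 → 15.3 centimorgans.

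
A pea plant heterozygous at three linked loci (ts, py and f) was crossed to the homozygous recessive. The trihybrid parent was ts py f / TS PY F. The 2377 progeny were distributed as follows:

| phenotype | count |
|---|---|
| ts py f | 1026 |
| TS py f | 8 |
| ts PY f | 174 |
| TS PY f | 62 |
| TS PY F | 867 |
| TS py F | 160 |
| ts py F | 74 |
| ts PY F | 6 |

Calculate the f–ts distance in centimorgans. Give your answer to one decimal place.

The two rarest classes, TS py f and ts PY F, are the double crossovers. Comparing them with the parentals, only the ts allele has switched, so ts is the middle locus and the order is py – ts – f.
Crossovers in the ts–f interval produce the single-crossover classes ts py F and TS PY f (74 + 62 = 136) plus the double crossovers (14).
RF(ts–f) = (136 + 14) / 2377 = 150/2377 = 0.0631 → 6.3 centimorgans.

6.3 centimorgans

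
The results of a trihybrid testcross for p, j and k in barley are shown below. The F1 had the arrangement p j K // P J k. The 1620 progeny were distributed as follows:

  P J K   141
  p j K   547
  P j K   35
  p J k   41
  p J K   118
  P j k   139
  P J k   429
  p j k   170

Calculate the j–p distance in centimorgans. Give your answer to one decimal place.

20.6 centimorgans

The two rarest classes, P j K and p J k, are the double crossovers. Comparing them with the parentals, only the p allele has switched, so p is the middle locus and the order is j – p – k.
Crossovers in the j–p interval produce the single-crossover classes p J K and P j k (118 + 139 = 257) plus the double crossovers (76).
RF(j–p) = (257 + 76) / 1620 = 333/1620 = 0.2056 → 20.6 centimorgans.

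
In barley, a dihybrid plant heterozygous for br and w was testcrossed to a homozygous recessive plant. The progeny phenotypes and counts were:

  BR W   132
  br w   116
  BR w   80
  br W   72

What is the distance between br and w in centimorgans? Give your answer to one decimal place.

38.0 centimorgans

The two most frequent classes, BR W (132) and br w (116), are the parental types, so the F1 was BR W / br w.
The recombinant classes are BR w and br W: 80 + 72 = 152.
Recombination frequency = 152/400 = 0.3800 ≈ 38.0%, i.e. 38.0 centimorgans.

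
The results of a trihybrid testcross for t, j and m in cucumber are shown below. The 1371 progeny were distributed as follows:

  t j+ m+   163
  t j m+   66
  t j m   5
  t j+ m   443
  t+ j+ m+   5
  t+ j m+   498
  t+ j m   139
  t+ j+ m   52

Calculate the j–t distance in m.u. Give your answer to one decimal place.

9.3 m.u.

The two most frequent reciprocal classes, t+ j m+ and t j+ m, are the parental types, so the F1 was t+ j m+ / t j+ m.
The two rarest classes, t+ j+ m+ and t j m, are the double crossovers. Comparing them with the parentals, only the j allele has switched, so j is the middle locus and the order is m – j – t.
Crossovers in the j–t interval produce the single-crossover classes t j m+ and t+ j+ m (66 + 52 = 118) plus the double crossovers (10).
RF(j–t) = (118 + 10) / 1371 = 128/1371 = 0.0934 → 9.3 m.u.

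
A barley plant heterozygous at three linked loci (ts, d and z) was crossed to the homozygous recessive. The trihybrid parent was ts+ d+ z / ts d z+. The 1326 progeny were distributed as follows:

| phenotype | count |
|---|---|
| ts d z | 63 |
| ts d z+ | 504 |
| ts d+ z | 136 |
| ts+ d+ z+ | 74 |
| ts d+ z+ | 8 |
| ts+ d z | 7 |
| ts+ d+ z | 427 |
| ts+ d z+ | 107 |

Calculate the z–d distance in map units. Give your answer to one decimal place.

11.5 map units

The two rarest classes, ts+ d z and ts d+ z+, are the double crossovers. Comparing them with the parentals, only the d allele has switched, so d is the middle locus and the order is z – d – ts.
Crossovers in the z–d interval produce the single-crossover classes ts+ d+ z+ and ts d z (74 + 63 = 137) plus the double crossovers (15).
RF(z–d) = (137 + 15) / 1326 = 152/1326 = 0.1146 → 11.5 map units.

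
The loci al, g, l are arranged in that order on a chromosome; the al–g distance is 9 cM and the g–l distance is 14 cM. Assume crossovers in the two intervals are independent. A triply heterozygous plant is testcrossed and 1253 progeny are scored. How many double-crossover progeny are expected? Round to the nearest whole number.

Map distances give recombination frequencies of 0.090 and 0.140 for the two intervals.
With no interference, expected double-crossover frequency = 0.090 × 0.140 = 0.01260.
Expected number = 0.01260 × 1253 = 15.79 ≈ 16.

16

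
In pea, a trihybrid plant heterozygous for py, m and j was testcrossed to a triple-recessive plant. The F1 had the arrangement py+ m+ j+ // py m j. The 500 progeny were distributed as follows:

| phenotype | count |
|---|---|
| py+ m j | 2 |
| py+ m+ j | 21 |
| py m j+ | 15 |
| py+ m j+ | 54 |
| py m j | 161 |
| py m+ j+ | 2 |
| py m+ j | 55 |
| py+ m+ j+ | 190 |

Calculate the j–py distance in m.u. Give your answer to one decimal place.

8.0 m.u.

The two rarest classes, py m+ j+ and py+ m j, are the double crossovers. Comparing them with the parentals, only the py allele has switched, so py is the middle locus and the order is m – py – j.
Crossovers in the py–j interval produce the single-crossover classes py+ m+ j and py m j+ (21 + 15 = 36) plus the double crossovers (4).
RF(py–j) = (36 + 4) / 500 = 40/500 = 0.0800 → 8.0 m.u.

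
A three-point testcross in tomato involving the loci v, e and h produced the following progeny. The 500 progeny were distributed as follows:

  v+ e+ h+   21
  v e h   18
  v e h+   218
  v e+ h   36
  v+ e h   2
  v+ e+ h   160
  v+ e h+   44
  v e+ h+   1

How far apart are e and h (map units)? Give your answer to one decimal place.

8.4 map units

The two most frequent reciprocal classes, v+ e+ h and v e h+, are the parental types, so the F1 was v+ e+ h / v e h+.
The two rarest classes, v+ e h and v e+ h+, are the double crossovers. Comparing them with the parentals, only the e allele has switched, so e is the middle locus and the order is v – e – h.
Crossovers in the e–h interval produce the single-crossover classes v+ e+ h+ and v e h (21 + 18 = 39) plus the double crossovers (3).
RF(e–h) = (39 + 3) / 500 = 42/500 = 0.0840 → 8.4 map units.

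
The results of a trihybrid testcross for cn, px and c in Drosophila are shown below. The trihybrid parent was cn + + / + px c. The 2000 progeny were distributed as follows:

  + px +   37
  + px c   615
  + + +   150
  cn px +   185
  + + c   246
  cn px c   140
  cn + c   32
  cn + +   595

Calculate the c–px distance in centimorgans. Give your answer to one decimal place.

The two rarest classes, cn + c and + px +, are the double crossovers. Comparing them with the parentals, only the c allele has switched, so c is the middle locus and the order is px – c – cn.
Crossovers in the px–c interval produce the single-crossover classes cn px + and + + c (185 + 246 = 431) plus the double crossovers (69).
RF(px–c) = (431 + 69) / 2000 = 500/2000 = 0.2500 → 25.0 centimorgans.

25.0 centimorgans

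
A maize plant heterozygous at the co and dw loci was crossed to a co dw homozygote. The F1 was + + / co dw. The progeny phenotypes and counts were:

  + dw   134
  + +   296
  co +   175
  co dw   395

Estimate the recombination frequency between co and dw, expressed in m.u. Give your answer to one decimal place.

The recombinant classes are + dw and co +: 134 + 175 = 309.
Recombination frequency = 309/1000 = 0.3090 ≈ 30.9%, i.e. 30.9 m.u.

30.9 m.u.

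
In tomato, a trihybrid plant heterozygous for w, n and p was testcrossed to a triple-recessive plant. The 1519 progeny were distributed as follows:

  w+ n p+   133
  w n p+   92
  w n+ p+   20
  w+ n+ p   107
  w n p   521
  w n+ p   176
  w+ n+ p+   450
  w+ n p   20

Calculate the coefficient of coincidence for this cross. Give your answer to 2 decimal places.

0.73

The two most frequent reciprocal classes, w+ n+ p+ and w n p, are the parental types, so the F1 was w+ n+ p+ / w n p.
The two rarest classes, w n+ p+ and w+ n p, are the double crossovers. Comparing them with the parentals, only the w allele has switched, so w is the middle locus and the order is n – w – p.
n–w: (309 + 40)/1519 = 0.2298; w–p: (199 + 40)/1519 = 0.1573.
Expected DCO frequency = 0.2298 × 0.1573 ≈ 0.03615; observed = 40/1519 ≈ 0.02633.
Coefficient of coincidence = 0.02633/0.03615 ≈ 0.73.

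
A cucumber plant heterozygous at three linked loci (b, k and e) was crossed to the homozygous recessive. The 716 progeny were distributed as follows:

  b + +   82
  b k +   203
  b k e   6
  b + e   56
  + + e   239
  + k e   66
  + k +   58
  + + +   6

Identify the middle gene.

e

The two most frequent reciprocal classes, + + e and b k +, are the parental types, so the F1 was + + e / b k +.
The two rarest classes, + + + and b k e, are the double crossovers. Comparing them with the parentals, only the e allele has switched, so e is the middle locus and the order is k – e – b.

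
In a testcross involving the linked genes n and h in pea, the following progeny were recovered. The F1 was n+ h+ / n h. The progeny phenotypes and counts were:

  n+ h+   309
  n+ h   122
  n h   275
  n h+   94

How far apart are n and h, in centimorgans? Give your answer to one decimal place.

The recombinant classes are n+ h and n h+: 122 + 94 = 216.
Recombination frequency = 216/800 = 0.2700 ≈ 27.0%, i.e. 27.0 centimorgans.

27.0 centimorgans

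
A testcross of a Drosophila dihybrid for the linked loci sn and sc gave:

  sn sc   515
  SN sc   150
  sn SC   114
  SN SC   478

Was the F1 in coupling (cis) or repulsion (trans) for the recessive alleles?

cis

The two most frequent classes are SN SC (478) and sn sc (515); these are the parental (non-recombinant) types.
So the F1 carried SN SC on one chromosome and sn sc on the other — the recessive alleles are on the same chromosome (cis / coupling).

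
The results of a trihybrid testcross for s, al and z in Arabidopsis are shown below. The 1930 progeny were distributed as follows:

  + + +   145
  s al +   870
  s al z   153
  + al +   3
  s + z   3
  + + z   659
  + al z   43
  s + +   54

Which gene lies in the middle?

The two most frequent reciprocal classes, s al + and + + z, are the parental types, so the F1 was s al + / + + z.
The two rarest classes, + al + and s + z, are the double crossovers. Comparing them with the parentals, only the s allele has switched, so s is the middle locus and the order is z – s – al.

s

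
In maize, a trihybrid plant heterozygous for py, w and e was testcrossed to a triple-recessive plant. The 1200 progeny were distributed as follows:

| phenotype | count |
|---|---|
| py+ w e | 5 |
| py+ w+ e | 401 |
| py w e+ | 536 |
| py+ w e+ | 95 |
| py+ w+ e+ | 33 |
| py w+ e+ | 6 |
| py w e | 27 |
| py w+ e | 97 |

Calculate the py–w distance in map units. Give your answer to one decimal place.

16.9 map units

The two most frequent reciprocal classes, py w e+ and py+ w+ e, are the parental types, so the F1 was py w e+ / py+ w+ e.
The two rarest classes, py w+ e+ and py+ w e, are the double crossovers. Comparing them with the parentals, only the w allele has switched, so w is the middle locus and the order is e – w – py.
Crossovers in the w–py interval produce the single-crossover classes py+ w e+ and py w+ e (95 + 97 = 192) plus the double crossovers (11).
RF(w–py) = (192 + 11) / 1200 = 203/1200 = 0.1692 → 16.9 map units.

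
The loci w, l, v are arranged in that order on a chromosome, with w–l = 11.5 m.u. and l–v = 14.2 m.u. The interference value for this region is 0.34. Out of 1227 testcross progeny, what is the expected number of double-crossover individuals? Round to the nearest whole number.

13

Map distances give recombination frequencies of 0.115 and 0.142 for the two intervals.
With interference 0.34 (so coincidence = 0.66), expected double-crossover frequency = 0.115 × 0.142 × 0.66 = 0.01078.
Expected number = 0.01078 × 1227 = 13.22 ≈ 13.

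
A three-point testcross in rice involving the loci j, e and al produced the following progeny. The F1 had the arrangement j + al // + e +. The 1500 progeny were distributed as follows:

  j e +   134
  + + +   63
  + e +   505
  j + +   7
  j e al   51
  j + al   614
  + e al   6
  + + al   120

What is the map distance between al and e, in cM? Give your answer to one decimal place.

The two rarest classes, j + + and + e al, are the double crossovers. Comparing them with the parentals, only the al allele has switched, so al is the middle locus and the order is j – al – e.
Crossovers in the al–e interval produce the single-crossover classes j e al and + + + (51 + 63 = 114) plus the double crossovers (13).
RF(al–e) = (114 + 13) / 1500 = 127/1500 = 0.0847 → 8.5 cM.

8.5 cM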